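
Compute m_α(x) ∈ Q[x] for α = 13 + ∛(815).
m_α(x) = x^3 - 39x^2 + 507x - 3012

Set β = α - 13 = ∛(815), so β^3 = 815. Then (α - 13)^3 - 815 = 0, i.e. α is a root of g(x) = (x - 13)^3 - 815 = x^3 - 39x^2 + 507x - 3012. Since g(x) = h(x - 13) where h(x) = x^3 - 815, and h is irreducible over Q (because 815 is not a perfect cube, so h has no rational root, and a monic cubic with no rational root is irreducible), g is also irreducible (irreducibility is preserved under the substitution x → x - 13). Hence m_α(x) = x^3 - 39x^2 + 507x - 3012.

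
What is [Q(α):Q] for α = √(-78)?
[Q(α):Q] = 2

[Q(α):Q] equals the degree of the minimal polynomial of α. Here α^2 = -78 and x^2 + 78 is irreducible (d = -78 is squarefree, ≠ 1, hence not a square), so deg(m_α) = 2. Thus [Q(α):Q] = 2.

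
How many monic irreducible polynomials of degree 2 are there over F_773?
There are 298378 monic irreducible polynomials of degree 2 over F_773

Each element of F_{773^2} that lies in no proper subfield is a root of exactly one monic irreducible of degree 2 over F_773, and each such polynomial has 2 distinct roots in F_{773^2}. By Möbius inversion the count is N_773(2) = (1/2) Σ_{d|2} μ(2/d) · 773^d = (1/2)(μ(2)·773^1 + μ(1)·773^2) = 596756/2 = 298378.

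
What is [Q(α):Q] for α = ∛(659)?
[Q(α):Q] = 3

The minimal polynomial of α is x^3 - 659, irreducible over Q since 659 is not a perfect cube (so x^3 - 659 has no rational root). Hence [Q(α):Q] = deg(m_α) = 3.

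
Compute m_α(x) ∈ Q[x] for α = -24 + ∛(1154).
m_α(x) = x^3 + 72x^2 + 1728x + 12670

Set β = α + 24 = ∛(1154), so β^3 = 1154. Then (α + 24)^3 - 1154 = 0, i.e. α is a root of g(x) = (x + 24)^3 - 1154 = x^3 + 72x^2 + 1728x + 12670. Since g(x) = h(x + 24) where h(x) = x^3 - 1154, and h is irreducible over Q (because 1154 is not a perfect cube, so h has no rational root, and a monic cubic with no rational root is irreducible), g is also irreducible (irreducibility is preserved under the substitution x → x + 24). Hence m_α(x) = x^3 + 72x^2 + 1728x + 12670.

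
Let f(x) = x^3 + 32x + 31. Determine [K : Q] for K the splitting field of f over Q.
[K : Q] = 6

By the rational root test, any rational root of the monic integer polynomial f(x) = x^3 + 32x + 31 must be an integer dividing the constant term 31, i.e. one of ±{1, 31}. Evaluating: f(1) = 64, f(-1) = -2, f(31) = 30814, f(-31) = -30752; none is 0, so f has no rational root and is therefore irreducible over Q (a cubic with no linear factor over a field is irreducible). For an irreducible cubic, the Galois group is A_3 or S_3 according as the discriminant disc(f) = -4a^3 - 27b^2 = -4·(32)^3 - 27·(31)^2 = -157019 is or is not a square in Q. Here disc(f) = -157019 is not a perfect square in Q, so the Galois group of f over Q is not contained in A_3 and must be all of S_3. The splitting field has degree |S_3| = 6 over Q, so [K : Q] = 6.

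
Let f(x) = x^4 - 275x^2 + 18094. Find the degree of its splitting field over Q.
[K : Q] = 4

Solving the quadratic in x^2: x^2 = (275 ± √(275^2 - 4·18094))/2 = (275 ± √3249)/2 = (275 ± 57)/2, giving x^2 = 166 or x^2 = 109. So f(x) = (x^2 - 166)(x^2 - 109) and the roots of f are ±√166, ±√109. Hence the splitting field is K = Q(√166, √109). Since 166 and 109 are distinct squarefree integers > 1, their product 18094 is not a perfect square, so √109 ∉ Q(√166). By the tower law [K:Q] = [Q(√166,√109):Q(√166)] · [Q(√166):Q] = 2 · 2 = 4.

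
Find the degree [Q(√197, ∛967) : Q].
[Q(√197, ∛967) : Q] = 6

Let L = Q(√197, ∛967). Since Q(√197) ⊂ L and [Q(√197):Q] = 2, the tower law gives 2 | [L:Q]. Likewise Q(∛967) ⊂ L with [Q(∛967):Q] = 3 (because 967 is not a perfect cube), so 3 | [L:Q]. As gcd(2,3) = 1, [L:Q] is divisible by 6. Conversely L is generated over Q by √197 and ∛967, so [L:Q] ≤ 2·3 = 6. Therefore [Q(√197, ∛967) : Q] = 6.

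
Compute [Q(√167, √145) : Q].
[Q(√167, √145) : Q] = 4

[Q(√167):Q] = 2 (min poly x^2 - 167, irreducible since 167 is squarefree > 1). For the top step, suppose √145 ∈ Q(√167), say √145 = c + d√167 with c, d ∈ Q. Squaring: 145 = c^2 + 167d^2 + 2cd√167. Since √167 ∉ Q this forces 2cd = 0. If d = 0 then √145 = c ∈ Q, contradicting 145 squarefree > 1. If c = 0 then 145 = 167d^2, so 167·145 = (167d)^2 is a perfect square in Q — but 167·145 = 24215 is not a perfect square (since 167 and 145 are distinct squarefree integers). Contradiction. Hence √145 ∉ Q(√167), so x^2 - 145 stays irreducible over Q(√167) and [Q(√167, √145) : Q(√167)] = 2. By the tower law, [Q(√167, √145) : Q] = 2 · 2 = 4.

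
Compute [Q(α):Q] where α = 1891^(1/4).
[Q(α):Q] = 4

α is a root of x^4 - 1891. By Eisenstein's criterion at the prime p = 31 (which divides the constant term 1891 but p^2 = 961 does not, since 1891 is squarefree), x^4 - 1891 is irreducible over Q. Hence [Q(α):Q] = 4.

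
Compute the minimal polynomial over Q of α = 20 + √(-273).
m_α(x) = x^2 - 40x + 673

From α - 20 = √(-273), squaring gives (α - 20)^2 = -273, i.e. α^2 - 40α + 400 = -273, so α^2 - 40α + 673 = 0. The discriminant of x^2 - 40x + 673 is (-40)^2 - 4·(673) = 1600 - 2692 = -1092, and 4·(-273) is not a perfect square in Q since -273 is squarefree and ≠ 1. Hence x^2 - 40x + 673 is irreducible over Q and is the minimal polynomial of α.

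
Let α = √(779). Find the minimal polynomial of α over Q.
m_α(x) = x^2 - 779

α satisfies α^2 - 779 = 0, so x^2 - 779 annihilates α. Since d = 779 is squarefree and ≠ 1, it is not a perfect square in Q, so x^2 - 779 has no rational root and is therefore irreducible over Q (a degree-2 polynomial over a field is irreducible iff it has no root). Hence m_α(x) = x^2 - 779.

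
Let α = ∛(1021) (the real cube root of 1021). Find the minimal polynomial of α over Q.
m_α(x) = x^3 - 1021

α satisfies α^3 = 1021, so x^3 - 1021 annihilates α. By the rational root test, a rational root p/q (in lowest terms) of x^3 - 1021 would satisfy p^3 = 1021 q^3, forcing q = 1 and p^3 = 1021; but 1021 is not a perfect cube, contradiction. A monic cubic over Q with no rational root is irreducible (any nontrivial factorization would include a linear factor). Hence x^3 - 1021 is the minimal polynomial of α, and in particular [Q(α):Q] = 3.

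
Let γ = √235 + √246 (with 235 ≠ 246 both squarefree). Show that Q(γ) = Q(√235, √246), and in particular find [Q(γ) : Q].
[Q(γ) : Q] = 4 (equivalently, Q(γ) = Q(√235, √246))

Obviously Q(γ) ⊆ Q(√235, √246), and [Q(√235, √246):Q] = 4 (since 235, 246 are distinct squarefree integers > 1 with 57810 not a perfect square). To show equality we compute the minimal polynomial of γ. From γ = √235 + √246: γ^2 = 235 + 2√(57810) + 246 = 481 + 2√(57810), so γ^2 - 481 = 2√(57810); squaring, (γ^2 - 481)^2 = 4·57810, i.e. γ^4 - 962γ^2 + 231361 - 231240 = 0, i.e. γ^4 - 962γ^2 + 121 = 0. So γ is a root of x^4 - 962x^2 + 121. This polynomial is irreducible over Q: it has no rational root (each ±√235 ± √246 is irrational), and any factorization into two quadratics over Q would force √(57810) ∈ Q (pairing opposite roots) or √235, √246 ∈ Q (other pairings), all impossible. Hence [Q(γ):Q] = 4 = [Q(√235, √246):Q], so Q(γ) = Q(√235, √246).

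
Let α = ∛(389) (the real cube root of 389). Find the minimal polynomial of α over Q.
m_α(x) = x^3 - 389

α satisfies α^3 = 389, so x^3 - 389 annihilates α. By the rational root test, a rational root p/q (in lowest terms) of x^3 - 389 would satisfy p^3 = 389 q^3, forcing q = 1 and p^3 = 389; but 389 is not a perfect cube, contradiction. A monic cubic over Q with no rational root is irreducible (any nontrivial factorization would include a linear factor). Hence x^3 - 389 is the minimal polynomial of α, and in particular [Q(α):Q] = 3.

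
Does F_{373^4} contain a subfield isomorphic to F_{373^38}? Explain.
No: F_{373^38} is not a subfield of F_{373^4}

F_{p^m} embeds in F_{p^n} iff m | n. Here 38 ∤ 4 (since 4 = 0·38 + 4 with remainder 4 ≠ 0), so F_{373^38} is not a subfield of F_{373^4}. Equivalently: if it were, the tower law would give 38 = [F_{373^38}:F_373] dividing [F_{373^4}:F_373] = 4, contradiction.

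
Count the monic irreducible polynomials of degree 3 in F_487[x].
There are 38500272 monic irreducible polynomials of degree 3 over F_487

Each element of F_{487^3} that lies in no proper subfield is a root of exactly one monic irreducible of degree 3 over F_487, and each such polynomial has 3 distinct roots in F_{487^3}. By Möbius inversion the count is N_487(3) = (1/3) Σ_{d|3} μ(3/d) · 487^d = (1/3)(μ(3)·487^1 + μ(1)·487^3) = 115500816/3 = 38500272.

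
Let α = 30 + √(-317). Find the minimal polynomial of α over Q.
m_α(x) = x^2 - 60x + 1217

From α - 30 = √(-317), squaring gives (α - 30)^2 = -317, i.e. α^2 - 60α + 900 = -317, so α^2 - 60α + 1217 = 0. The discriminant of x^2 - 60x + 1217 is (-60)^2 - 4·(1217) = 3600 - 4868 = -1268, and 4·(-317) is not a perfect square in Q since -317 is squarefree and ≠ 1. Hence x^2 - 60x + 1217 is irreducible over Q and is the minimal polynomial of α.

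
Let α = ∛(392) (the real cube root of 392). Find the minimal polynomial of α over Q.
m_α(x) = x^3 - 392

α satisfies α^3 = 392, so x^3 - 392 annihilates α. By the rational root test, a rational root p/q (in lowest terms) of x^3 - 392 would satisfy p^3 = 392 q^3, forcing q = 1 and p^3 = 392; but 392 is not a perfect cube, contradiction. A monic cubic over Q with no rational root is irreducible (any nontrivial factorization would include a linear factor). Hence x^3 - 392 is the minimal polynomial of α, and in particular [Q(α):Q] = 3.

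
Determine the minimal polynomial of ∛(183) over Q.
m_α(x) = x^3 - 183

α satisfies α^3 = 183, so x^3 - 183 annihilates α. By the rational root test, a rational root p/q (in lowest terms) of x^3 - 183 would satisfy p^3 = 183 q^3, forcing q = 1 and p^3 = 183; but 183 is not a perfect cube, contradiction. A monic cubic over Q with no rational root is irreducible (any nontrivial factorization would include a linear factor). Hence x^3 - 183 is the minimal polynomial of α, and in particular [Q(α):Q] = 3.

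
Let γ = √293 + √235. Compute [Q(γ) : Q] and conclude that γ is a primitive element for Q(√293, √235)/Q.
[Q(γ) : Q] = 4 (equivalently, Q(γ) = Q(√293, √235))

Obviously Q(γ) ⊆ Q(√293, √235), and [Q(√293, √235):Q] = 4 (since 293, 235 are distinct squarefree integers > 1 with 68855 not a perfect square). To show equality we compute the minimal polynomial of γ. From γ = √293 + √235: γ^2 = 293 + 2√(68855) + 235 = 528 + 2√(68855), so γ^2 - 528 = 2√(68855); squaring, (γ^2 - 528)^2 = 4·68855, i.e. γ^4 - 1056γ^2 + 278784 - 275420 = 0, i.e. γ^4 - 1056γ^2 + 3364 = 0. So γ is a root of x^4 - 1056x^2 + 3364. This polynomial is irreducible over Q: it has no rational root (each ±√293 ± √235 is irrational), and any factorization into two quadratics over Q would force √(68855) ∈ Q (pairing opposite roots) or √293, √235 ∈ Q (other pairings), all impossible. Hence [Q(γ):Q] = 4 = [Q(√293, √235):Q], so Q(γ) = Q(√293, √235).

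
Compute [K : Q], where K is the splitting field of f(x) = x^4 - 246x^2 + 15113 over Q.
[K : Q] = 4

Solving the quadratic in x^2: x^2 = (246 ± √(246^2 - 4·15113))/2 = (246 ± √64)/2 = (246 ± 8)/2, giving x^2 = 127 or x^2 = 119. So f(x) = (x^2 - 127)(x^2 - 119) and the roots of f are ±√127, ±√119. Hence the splitting field is K = Q(√127, √119). Since 127 and 119 are distinct squarefree integers > 1, their product 15113 is not a perfect square, so √119 ∉ Q(√127). By the tower law [K:Q] = [Q(√127,√119):Q(√127)] · [Q(√127):Q] = 2 · 2 = 4.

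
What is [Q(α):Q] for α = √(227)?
[Q(α):Q] = 2

[Q(α):Q] equals the degree of the minimal polynomial of α. Here α^2 = 227 and x^2 - 227 is irreducible (d = 227 is squarefree, ≠ 1, hence not a square), so deg(m_α) = 2. Thus [Q(α):Q] = 2.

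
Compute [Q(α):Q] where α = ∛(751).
[Q(α):Q] = 3

The minimal polynomial of α is x^3 - 751, irreducible over Q since 751 is not a perfect cube (so x^3 - 751 has no rational root). Hence [Q(α):Q] = deg(m_α) = 3.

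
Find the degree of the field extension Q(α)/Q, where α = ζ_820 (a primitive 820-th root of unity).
[Q(α):Q] = 320

The minimal polynomial of ζ_820 over Q is the 820-th cyclotomic polynomial Φ_820(x), which is irreducible over Q and has degree φ(820) = 320. Hence [Q(α):Q] = φ(820) = 320.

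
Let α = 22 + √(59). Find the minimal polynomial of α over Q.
m_α(x) = x^2 - 44x + 425

From α - 22 = √(59), squaring gives (α - 22)^2 = 59, i.e. α^2 - 44α + 484 = 59, so α^2 - 44α + 425 = 0. The discriminant of x^2 - 44x + 425 is (-44)^2 - 4·(425) = 1936 - 1700 = 236, and 4·(59) is not a perfect square in Q since 59 is squarefree and ≠ 1. Hence x^2 - 44x + 425 is irreducible over Q and is the minimal polynomial of α.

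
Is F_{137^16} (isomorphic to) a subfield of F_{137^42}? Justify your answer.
No: F_{137^16} is not a subfield of F_{137^42}

F_{p^m} embeds in F_{p^n} iff m | n. Here 16 ∤ 42 (since 42 = 2·16 + 10 with remainder 10 ≠ 0), so F_{137^16} is not a subfield of F_{137^42}. Equivalently: if it were, the tower law would give 16 = [F_{137^16}:F_137] dividing [F_{137^42}:F_137] = 42, contradiction.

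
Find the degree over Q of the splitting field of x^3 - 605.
[K : Q] = 6

The roots of x^3 - 605 are ∛605, ω∛605, ω^2∛605 where ω = e^(2πi/3) is a primitive cube root of unity, so K = Q(∛605, ω). Now [Q(∛605):Q] = 3 (since 605 is not a perfect cube, x^3 - 605 is irreducible) and [Q(ω):Q] = 2. Both 2 and 3 divide [K:Q], and [K:Q] ≤ 3·2 = 6, so [K:Q] = 6. (Equivalently: Q(∛605) ⊂ R but ω ∉ R, so [K : Q(∛605)] = 2.)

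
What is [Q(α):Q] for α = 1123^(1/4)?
[Q(α):Q] = 4

α is a root of x^4 - 1123. By Eisenstein's criterion at the prime p = 1123 (which divides the constant term 1123 but p^2 = 1261129 does not, since 1123 is squarefree), x^4 - 1123 is irreducible over Q. Hence [Q(α):Q] = 4.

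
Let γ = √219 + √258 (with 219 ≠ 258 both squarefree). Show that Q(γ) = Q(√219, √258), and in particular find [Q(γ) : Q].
[Q(γ) : Q] = 4 (equivalently, Q(γ) = Q(√219, √258))

Obviously Q(γ) ⊆ Q(√219, √258), and [Q(√219, √258):Q] = 4 (since 219, 258 are distinct squarefree integers > 1 with 56502 not a perfect square). To show equality we compute the minimal polynomial of γ. From γ = √219 + √258: γ^2 = 219 + 2√(56502) + 258 = 477 + 2√(56502), so γ^2 - 477 = 2√(56502); squaring, (γ^2 - 477)^2 = 4·56502, i.e. γ^4 - 954γ^2 + 227529 - 226008 = 0, i.e. γ^4 - 954γ^2 + 1521 = 0. So γ is a root of x^4 - 954x^2 + 1521. This polynomial is irreducible over Q: it has no rational root (each ±√219 ± √258 is irrational), and any factorization into two quadratics over Q would force √(56502) ∈ Q (pairing opposite roots) or √219, √258 ∈ Q (other pairings), all impossible. Hence [Q(γ):Q] = 4 = [Q(√219, √258):Q], so Q(γ) = Q(√219, √258).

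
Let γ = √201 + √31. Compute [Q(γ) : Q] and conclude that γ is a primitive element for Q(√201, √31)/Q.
[Q(γ) : Q] = 4 (equivalently, Q(γ) = Q(√201, √31))

Obviously Q(γ) ⊆ Q(√201, √31), and [Q(√201, √31):Q] = 4 (since 201, 31 are distinct squarefree integers > 1 with 6231 not a perfect square). To show equality we compute the minimal polynomial of γ. From γ = √201 + √31: γ^2 = 201 + 2√(6231) + 31 = 232 + 2√(6231), so γ^2 - 232 = 2√(6231); squaring, (γ^2 - 232)^2 = 4·6231, i.e. γ^4 - 464γ^2 + 53824 - 24924 = 0, i.e. γ^4 - 464γ^2 + 28900 = 0. So γ is a root of x^4 - 464x^2 + 28900. This polynomial is irreducible over Q: it has no rational root (each ±√201 ± √31 is irrational), and any factorization into two quadratics over Q would force √(6231) ∈ Q (pairing opposite roots) or √201, √31 ∈ Q (other pairings), all impossible. Hence [Q(γ):Q] = 4 = [Q(√201, √31):Q], so Q(γ) = Q(√201, √31).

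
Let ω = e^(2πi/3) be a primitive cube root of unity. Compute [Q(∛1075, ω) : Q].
[Q(∛1075, ω) : Q] = 6

[Q(∛1075):Q] = 3 (min poly x^3 - 1075, irreducible since 1075 is not a perfect cube). [Q(ω):Q] = 2 (min poly x^2 + x + 1). Since Q(∛1075) ⊂ R and ω ∉ R, we have ω ∉ Q(∛1075), so x^2 + x + 1 remains irreducible over Q(∛1075) and [Q(∛1075, ω) : Q(∛1075)] = 2. By the tower law, [Q(∛1075, ω) : Q] = 3 · 2 = 6. (In fact Q(∛1075, ω) is the splitting field of x^3 - 1075 over Q.)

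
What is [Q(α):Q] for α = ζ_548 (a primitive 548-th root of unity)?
[Q(α):Q] = 272

The minimal polynomial of ζ_548 over Q is the 548-th cyclotomic polynomial Φ_548(x), which is irreducible over Q and has degree φ(548) = 272. Hence [Q(α):Q] = φ(548) = 272.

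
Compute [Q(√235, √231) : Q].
[Q(√235, √231) : Q] = 4

[Q(√235):Q] = 2 (min poly x^2 - 235, irreducible since 235 is squarefree > 1). For the top step, suppose √231 ∈ Q(√235), say √231 = c + d√235 with c, d ∈ Q. Squaring: 231 = c^2 + 235d^2 + 2cd√235. Since √235 ∉ Q this forces 2cd = 0. If d = 0 then √231 = c ∈ Q, contradicting 231 squarefree > 1. If c = 0 then 231 = 235d^2, so 235·231 = (235d)^2 is a perfect square in Q — but 235·231 = 54285 is not a perfect square (since 235 and 231 are distinct squarefree integers). Contradiction. Hence √231 ∉ Q(√235), so x^2 - 231 stays irreducible over Q(√235) and [Q(√235, √231) : Q(√235)] = 2. By the tower law, [Q(√235, √231) : Q] = 2 · 2 = 4.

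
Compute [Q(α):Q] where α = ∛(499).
[Q(α):Q] = 3

The minimal polynomial of α is x^3 - 499, irreducible over Q since 499 is not a perfect cube (so x^3 - 499 has no rational root). Hence [Q(α):Q] = deg(m_α) = 3.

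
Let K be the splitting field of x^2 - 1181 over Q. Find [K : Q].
[K : Q] = 2

f(x) = x^2 - 1181 factors as (x - √1181)(x + √1181). The splitting field is K = Q(√1181). Since 1181 is squarefree and > 1, it is not a perfect square, so x^2 - 1181 is irreducible over Q and [Q(√1181) : Q] = 2. Hence [K : Q] = 2.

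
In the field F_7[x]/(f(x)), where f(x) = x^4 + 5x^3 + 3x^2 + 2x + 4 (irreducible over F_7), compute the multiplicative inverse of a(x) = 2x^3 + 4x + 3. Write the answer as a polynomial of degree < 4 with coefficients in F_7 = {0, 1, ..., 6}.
a(x)^(-1) ≡ 3x^3 + 3x^2 + 3x + 4 (mod f(x))

Since f is irreducible over F_7, F_7[x]/(f) is a field and a(x) ≠ 0 has an inverse. Apply the extended Euclidean algorithm to f(x) and a(x) in F_7[x]: f(x) = (4x + 6)·a(x) + (x^2 + x);  a(x) = (2x + 5)·(x^2 + x) + (6x + 3);  (x^2 + x) = (6x + 3)·(6x + 3) + (5). The last nonzero remainder is the constant 5 = gcd(f, a) in F_7. Back-substituting through the division chain expresses 5 = s(x)·a(x) + t(x)·f(x) with s(x) ≡ x^3 + x^2 + x + 6 (mod f), so (x^3 + x^2 + x + 6)·a(x) ≡ 5 (mod f). Multiplying by 5^(-1) ≡ 3 in F_7 gives a(x)^(-1) ≡ 3·(x^3 + x^2 + x + 6) ≡ 3x^3 + 3x^2 + 3x + 4 (mod f). Check: (2x^3 + 4x + 3)·(3x^3 + 3x^2 + 3x + 4) = 6x^6 + 6x^5 + 4x^4 + x^3 + 4x + 5 ≡ 1 (mod x^4 + 5x^3 + 3x^2 + 2x + 4).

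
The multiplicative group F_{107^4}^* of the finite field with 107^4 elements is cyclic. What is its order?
|F_{107^4}^*| = 131079600

F_{107^4} has 107^4 = 131079601 elements; its multiplicative group consists of all nonzero elements, so |F_{107^4}^*| = 131079601 - 1 = 131079600. (It is cyclic since any finite subgroup of the multiplicative group of a field is cyclic.)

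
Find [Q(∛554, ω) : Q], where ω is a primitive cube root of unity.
[Q(∛554, ω) : Q] = 6

[Q(∛554):Q] = 3 (min poly x^3 - 554, irreducible since 554 is not a perfect cube). [Q(ω):Q] = 2 (min poly x^2 + x + 1). Since Q(∛554) ⊂ R and ω ∉ R, we have ω ∉ Q(∛554), so x^2 + x + 1 remains irreducible over Q(∛554) and [Q(∛554, ω) : Q(∛554)] = 2. By the tower law, [Q(∛554, ω) : Q] = 3 · 2 = 6. (In fact Q(∛554, ω) is the splitting field of x^3 - 554 over Q.)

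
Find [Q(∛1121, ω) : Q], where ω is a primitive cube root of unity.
[Q(∛1121, ω) : Q] = 6

[Q(∛1121):Q] = 3 (min poly x^3 - 1121, irreducible since 1121 is not a perfect cube). [Q(ω):Q] = 2 (min poly x^2 + x + 1). Since Q(∛1121) ⊂ R and ω ∉ R, we have ω ∉ Q(∛1121), so x^2 + x + 1 remains irreducible over Q(∛1121) and [Q(∛1121, ω) : Q(∛1121)] = 2. By the tower law, [Q(∛1121, ω) : Q] = 3 · 2 = 6. (In fact Q(∛1121, ω) is the splitting field of x^3 - 1121 over Q.)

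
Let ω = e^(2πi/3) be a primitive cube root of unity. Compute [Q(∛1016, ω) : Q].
[Q(∛1016, ω) : Q] = 6

[Q(∛1016):Q] = 3 (min poly x^3 - 1016, irreducible since 1016 is not a perfect cube). [Q(ω):Q] = 2 (min poly x^2 + x + 1). Since Q(∛1016) ⊂ R and ω ∉ R, we have ω ∉ Q(∛1016), so x^2 + x + 1 remains irreducible over Q(∛1016) and [Q(∛1016, ω) : Q(∛1016)] = 2. By the tower law, [Q(∛1016, ω) : Q] = 3 · 2 = 6. (In fact Q(∛1016, ω) is the splitting field of x^3 - 1016 over Q.)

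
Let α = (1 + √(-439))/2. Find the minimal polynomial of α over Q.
m_α(x) = x^2 - x + 110

From 2α - 1 = √(-439), squaring gives (2α - 1)^2 = -439, i.e. 4α^2 - 4α + 1 = -439, so α^2 - α + (1 + 439)/4 = 0. Since -439 ≡ 1 (mod 4), (1 + 439)/4 = 110 ∈ Z. The polynomial x^2 - x + 110 has discriminant 1 - 4·(110) = -439, which is not a perfect square in Q (d = -439 is squarefree and ≠ 1), so x^2 - x + 110 is irreducible over Q. It is the minimal polynomial of α.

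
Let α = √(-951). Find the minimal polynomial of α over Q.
m_α(x) = x^2 + 951

α satisfies α^2 + 951 = 0, so x^2 + 951 annihilates α. Since d = -951 is squarefree and ≠ 1, it is not a perfect square in Q, so x^2 + 951 has no rational root and is therefore irreducible over Q (a degree-2 polynomial over a field is irreducible iff it has no root). Hence m_α(x) = x^2 + 951.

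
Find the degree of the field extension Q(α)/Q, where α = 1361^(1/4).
[Q(α):Q] = 4

α is a root of x^4 - 1361. By Eisenstein's criterion at the prime p = 1361 (which divides the constant term 1361 but p^2 = 1852321 does not, since 1361 is squarefree), x^4 - 1361 is irreducible over Q. Hence [Q(α):Q] = 4.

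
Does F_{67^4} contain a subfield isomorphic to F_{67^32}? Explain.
No: F_{67^32} is not a subfield of F_{67^4}

F_{p^m} embeds in F_{p^n} iff m | n. Here 32 ∤ 4 (since 4 = 0·32 + 4 with remainder 4 ≠ 0), so F_{67^32} is not a subfield of F_{67^4}. Equivalently: if it were, the tower law would give 32 = [F_{67^32}:F_67] dividing [F_{67^4}:F_67] = 4, contradiction.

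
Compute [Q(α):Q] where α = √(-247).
[Q(α):Q] = 2

[Q(α):Q] equals the degree of the minimal polynomial of α. Here α^2 = -247 and x^2 + 247 is irreducible (d = -247 is squarefree, ≠ 1, hence not a square), so deg(m_α) = 2. Thus [Q(α):Q] = 2.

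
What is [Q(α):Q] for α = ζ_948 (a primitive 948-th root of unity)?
[Q(α):Q] = 312

The minimal polynomial of ζ_948 over Q is the 948-th cyclotomic polynomial Φ_948(x), which is irreducible over Q and has degree φ(948) = 312. Hence [Q(α):Q] = φ(948) = 312.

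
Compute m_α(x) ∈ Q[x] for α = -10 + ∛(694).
m_α(x) = x^3 + 30x^2 + 300x + 306

Set β = α + 10 = ∛(694), so β^3 = 694. Then (α + 10)^3 - 694 = 0, i.e. α is a root of g(x) = (x + 10)^3 - 694 = x^3 + 30x^2 + 300x + 306. Since g(x) = h(x + 10) where h(x) = x^3 - 694, and h is irreducible over Q (because 694 is not a perfect cube, so h has no rational root, and a monic cubic with no rational root is irreducible), g is also irreducible (irreducibility is preserved under the substitution x → x + 10). Hence m_α(x) = x^3 + 30x^2 + 300x + 306.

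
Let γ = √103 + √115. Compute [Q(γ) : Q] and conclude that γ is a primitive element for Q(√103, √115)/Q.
[Q(γ) : Q] = 4 (equivalently, Q(γ) = Q(√103, √115))

Obviously Q(γ) ⊆ Q(√103, √115), and [Q(√103, √115):Q] = 4 (since 103, 115 are distinct squarefree integers > 1 with 11845 not a perfect square). To show equality we compute the minimal polynomial of γ. From γ = √103 + √115: γ^2 = 103 + 2√(11845) + 115 = 218 + 2√(11845), so γ^2 - 218 = 2√(11845); squaring, (γ^2 - 218)^2 = 4·11845, i.e. γ^4 - 436γ^2 + 47524 - 47380 = 0, i.e. γ^4 - 436γ^2 + 144 = 0. So γ is a root of x^4 - 436x^2 + 144. This polynomial is irreducible over Q: it has no rational root (each ±√103 ± √115 is irrational), and any factorization into two quadratics over Q would force √(11845) ∈ Q (pairing opposite roots) or √103, √115 ∈ Q (other pairings), all impossible. Hence [Q(γ):Q] = 4 = [Q(√103, √115):Q], so Q(γ) = Q(√103, √115).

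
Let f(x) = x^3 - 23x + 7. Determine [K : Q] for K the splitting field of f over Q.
[K : Q] = 6

By the rational root test, any rational root of the monic integer polynomial f(x) = x^3 - 23x + 7 must be an integer dividing the constant term 7, i.e. one of ±{1, 7}. Evaluating: f(1) = -15, f(-1) = 29, f(7) = 189, f(-7) = -175; none is 0, so f has no rational root and is therefore irreducible over Q (a cubic with no linear factor over a field is irreducible). For an irreducible cubic, the Galois group is A_3 or S_3 according as the discriminant disc(f) = -4a^3 - 27b^2 = -4·(-23)^3 - 27·(7)^2 = 47345 is or is not a square in Q. Here disc(f) = 47345 is not a perfect square in Q, so the Galois group of f over Q is not contained in A_3 and must be all of S_3. The splitting field has degree |S_3| = 6 over Q, so [K : Q] = 6.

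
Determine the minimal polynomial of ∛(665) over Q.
m_α(x) = x^3 - 665

α satisfies α^3 = 665, so x^3 - 665 annihilates α. By the rational root test, a rational root p/q (in lowest terms) of x^3 - 665 would satisfy p^3 = 665 q^3, forcing q = 1 and p^3 = 665; but 665 is not a perfect cube, contradiction. A monic cubic over Q with no rational root is irreducible (any nontrivial factorization would include a linear factor). Hence x^3 - 665 is the minimal polynomial of α, and in particular [Q(α):Q] = 3.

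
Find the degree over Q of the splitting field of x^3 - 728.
[K : Q] = 6

The roots of x^3 - 728 are ∛728, ω∛728, ω^2∛728 where ω = e^(2πi/3) is a primitive cube root of unity, so K = Q(∛728, ω). Now [Q(∛728):Q] = 3 (since 728 is not a perfect cube, x^3 - 728 is irreducible) and [Q(ω):Q] = 2. Both 2 and 3 divide [K:Q], and [K:Q] ≤ 3·2 = 6, so [K:Q] = 6. (Equivalently: Q(∛728) ⊂ R but ω ∉ R, so [K : Q(∛728)] = 2.)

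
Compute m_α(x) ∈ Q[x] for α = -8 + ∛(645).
m_α(x) = x^3 + 24x^2 + 192x - 133

Set β = α + 8 = ∛(645), so β^3 = 645. Then (α + 8)^3 - 645 = 0, i.e. α is a root of g(x) = (x + 8)^3 - 645 = x^3 + 24x^2 + 192x - 133. Since g(x) = h(x + 8) where h(x) = x^3 - 645, and h is irreducible over Q (because 645 is not a perfect cube, so h has no rational root, and a monic cubic with no rational root is irreducible), g is also irreducible (irreducibility is preserved under the substitution x → x + 8). Hence m_α(x) = x^3 + 24x^2 + 192x - 133.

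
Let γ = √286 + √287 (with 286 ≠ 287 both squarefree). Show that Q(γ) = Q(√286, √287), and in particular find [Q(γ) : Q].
[Q(γ) : Q] = 4 (equivalently, Q(γ) = Q(√286, √287))

Obviously Q(γ) ⊆ Q(√286, √287), and [Q(√286, √287):Q] = 4 (since 286, 287 are distinct squarefree integers > 1 with 82082 not a perfect square). To show equality we compute the minimal polynomial of γ. From γ = √286 + √287: γ^2 = 286 + 2√(82082) + 287 = 573 + 2√(82082), so γ^2 - 573 = 2√(82082); squaring, (γ^2 - 573)^2 = 4·82082, i.e. γ^4 - 1146γ^2 + 328329 - 328328 = 0, i.e. γ^4 - 1146γ^2 + 1 = 0. So γ is a root of x^4 - 1146x^2 + 1. This polynomial is irreducible over Q: it has no rational root (each ±√286 ± √287 is irrational), and any factorization into two quadratics over Q would force √(82082) ∈ Q (pairing opposite roots) or √286, √287 ∈ Q (other pairings), all impossible. Hence [Q(γ):Q] = 4 = [Q(√286, √287):Q], so Q(γ) = Q(√286, √287).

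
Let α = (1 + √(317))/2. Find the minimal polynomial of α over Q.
m_α(x) = x^2 - x - 79

From 2α - 1 = √(317), squaring gives (2α - 1)^2 = 317, i.e. 4α^2 - 4α + 1 = 317, so α^2 - α + (1 - 317)/4 = 0. Since 317 ≡ 1 (mod 4), (1 - 317)/4 = -79 ∈ Z. The polynomial x^2 - x - 79 has discriminant 1 - 4·(-79) = 317, which is not a perfect square in Q (d = 317 is squarefree and ≠ 1), so x^2 - x - 79 is irreducible over Q. It is the minimal polynomial of α.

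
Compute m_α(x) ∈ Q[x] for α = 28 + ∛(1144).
m_α(x) = x^3 - 84x^2 + 2352x - 23096

Set β = α - 28 = ∛(1144), so β^3 = 1144. Then (α - 28)^3 - 1144 = 0, i.e. α is a root of g(x) = (x - 28)^3 - 1144 = x^3 - 84x^2 + 2352x - 23096. Since g(x) = h(x - 28) where h(x) = x^3 - 1144, and h is irreducible over Q (because 1144 is not a perfect cube, so h has no rational root, and a monic cubic with no rational root is irreducible), g is also irreducible (irreducibility is preserved under the substitution x → x - 28). Hence m_α(x) = x^3 - 84x^2 + 2352x - 23096.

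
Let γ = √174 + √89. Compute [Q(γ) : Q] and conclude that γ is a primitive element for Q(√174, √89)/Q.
[Q(γ) : Q] = 4 (equivalently, Q(γ) = Q(√174, √89))

Obviously Q(γ) ⊆ Q(√174, √89), and [Q(√174, √89):Q] = 4 (since 174, 89 are distinct squarefree integers > 1 with 15486 not a perfect square). To show equality we compute the minimal polynomial of γ. From γ = √174 + √89: γ^2 = 174 + 2√(15486) + 89 = 263 + 2√(15486), so γ^2 - 263 = 2√(15486); squaring, (γ^2 - 263)^2 = 4·15486, i.e. γ^4 - 526γ^2 + 69169 - 61944 = 0, i.e. γ^4 - 526γ^2 + 7225 = 0. So γ is a root of x^4 - 526x^2 + 7225. This polynomial is irreducible over Q: it has no rational root (each ±√174 ± √89 is irrational), and any factorization into two quadratics over Q would force √(15486) ∈ Q (pairing opposite roots) or √174, √89 ∈ Q (other pairings), all impossible. Hence [Q(γ):Q] = 4 = [Q(√174, √89):Q], so Q(γ) = Q(√174, √89).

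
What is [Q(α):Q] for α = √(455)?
[Q(α):Q] = 2

[Q(α):Q] equals the degree of the minimal polynomial of α. Here α^2 = 455 and x^2 - 455 is irreducible (d = 455 is squarefree, ≠ 1, hence not a square), so deg(m_α) = 2. Thus [Q(α):Q] = 2.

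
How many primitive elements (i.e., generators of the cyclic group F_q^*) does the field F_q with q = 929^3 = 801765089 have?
There are φ(801765088) = 384523776 primitive elements

F_q^* is cyclic of order q - 1 = 801765088. A cyclic group of order m has exactly φ(m) generators. Here m = 801765088 = 2^5 · 29 · 157 · 5503, so the number of primitive elements is φ(801765088) = 384523776.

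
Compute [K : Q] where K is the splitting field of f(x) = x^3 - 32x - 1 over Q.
[K : Q] = 6

By the rational root test, any rational root of the monic integer polynomial f(x) = x^3 - 32x - 1 must be an integer dividing the constant term -1, i.e. one of ±{1}. Evaluating: f(1) = -32, f(-1) = 30; none is 0, so f has no rational root and is therefore irreducible over Q (a cubic with no linear factor over a field is irreducible). For an irreducible cubic, the Galois group is A_3 or S_3 according as the discriminant disc(f) = -4a^3 - 27b^2 = -4·(-32)^3 - 27·(-1)^2 = 131045 is or is not a square in Q. Here disc(f) = 131045 is not a perfect square in Q, so the Galois group of f over Q is not contained in A_3 and must be all of S_3. The splitting field has degree |S_3| = 6 over Q, so [K : Q] = 6.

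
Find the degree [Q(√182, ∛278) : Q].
[Q(√182, ∛278) : Q] = 6

Let L = Q(√182, ∛278). Since Q(√182) ⊂ L and [Q(√182):Q] = 2, the tower law gives 2 | [L:Q]. Likewise Q(∛278) ⊂ L with [Q(∛278):Q] = 3 (because 278 is not a perfect cube), so 3 | [L:Q]. As gcd(2,3) = 1, [L:Q] is divisible by 6. Conversely L is generated over Q by √182 and ∛278, so [L:Q] ≤ 2·3 = 6. Therefore [Q(√182, ∛278) : Q] = 6.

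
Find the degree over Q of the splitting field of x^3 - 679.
[K : Q] = 6

The roots of x^3 - 679 are ∛679, ω∛679, ω^2∛679 where ω = e^(2πi/3) is a primitive cube root of unity, so K = Q(∛679, ω). Now [Q(∛679):Q] = 3 (since 679 is not a perfect cube, x^3 - 679 is irreducible) and [Q(ω):Q] = 2. Both 2 and 3 divide [K:Q], and [K:Q] ≤ 3·2 = 6, so [K:Q] = 6. (Equivalently: Q(∛679) ⊂ R but ω ∉ R, so [K : Q(∛679)] = 2.)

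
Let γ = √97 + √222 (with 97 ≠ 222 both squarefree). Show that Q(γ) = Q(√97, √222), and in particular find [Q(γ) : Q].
[Q(γ) : Q] = 4 (equivalently, Q(γ) = Q(√97, √222))

Obviously Q(γ) ⊆ Q(√97, √222), and [Q(√97, √222):Q] = 4 (since 97, 222 are distinct squarefree integers > 1 with 21534 not a perfect square). To show equality we compute the minimal polynomial of γ. From γ = √97 + √222: γ^2 = 97 + 2√(21534) + 222 = 319 + 2√(21534), so γ^2 - 319 = 2√(21534); squaring, (γ^2 - 319)^2 = 4·21534, i.e. γ^4 - 638γ^2 + 101761 - 86136 = 0, i.e. γ^4 - 638γ^2 + 15625 = 0. So γ is a root of x^4 - 638x^2 + 15625. This polynomial is irreducible over Q: it has no rational root (each ±√97 ± √222 is irrational), and any factorization into two quadratics over Q would force √(21534) ∈ Q (pairing opposite roots) or √97, √222 ∈ Q (other pairings), all impossible. Hence [Q(γ):Q] = 4 = [Q(√97, √222):Q], so Q(γ) = Q(√97, √222).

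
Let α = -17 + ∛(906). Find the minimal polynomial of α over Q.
m_α(x) = x^3 + 51x^2 + 867x + 4007

Set β = α + 17 = ∛(906), so β^3 = 906. Then (α + 17)^3 - 906 = 0, i.e. α is a root of g(x) = (x + 17)^3 - 906 = x^3 + 51x^2 + 867x + 4007. Since g(x) = h(x + 17) where h(x) = x^3 - 906, and h is irreducible over Q (because 906 is not a perfect cube, so h has no rational root, and a monic cubic with no rational root is irreducible), g is also irreducible (irreducibility is preserved under the substitution x → x + 17). Hence m_α(x) = x^3 + 51x^2 + 867x + 4007.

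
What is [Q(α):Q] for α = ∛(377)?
[Q(α):Q] = 3

The minimal polynomial of α is x^3 - 377, irreducible over Q since 377 is not a perfect cube (so x^3 - 377 has no rational root). Hence [Q(α):Q] = deg(m_α) = 3.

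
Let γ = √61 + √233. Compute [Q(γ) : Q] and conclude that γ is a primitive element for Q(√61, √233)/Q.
[Q(γ) : Q] = 4 (equivalently, Q(γ) = Q(√61, √233))

Obviously Q(γ) ⊆ Q(√61, √233), and [Q(√61, √233):Q] = 4 (since 61, 233 are distinct squarefree integers > 1 with 14213 not a perfect square). To show equality we compute the minimal polynomial of γ. From γ = √61 + √233: γ^2 = 61 + 2√(14213) + 233 = 294 + 2√(14213), so γ^2 - 294 = 2√(14213); squaring, (γ^2 - 294)^2 = 4·14213, i.e. γ^4 - 588γ^2 + 86436 - 56852 = 0, i.e. γ^4 - 588γ^2 + 29584 = 0. So γ is a root of x^4 - 588x^2 + 29584. This polynomial is irreducible over Q: it has no rational root (each ±√61 ± √233 is irrational), and any factorization into two quadratics over Q would force √(14213) ∈ Q (pairing opposite roots) or √61, √233 ∈ Q (other pairings), all impossible. Hence [Q(γ):Q] = 4 = [Q(√61, √233):Q], so Q(γ) = Q(√61, √233).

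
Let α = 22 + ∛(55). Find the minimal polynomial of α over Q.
m_α(x) = x^3 - 66x^2 + 1452x - 10703

Set β = α - 22 = ∛(55), so β^3 = 55. Then (α - 22)^3 - 55 = 0, i.e. α is a root of g(x) = (x - 22)^3 - 55 = x^3 - 66x^2 + 1452x - 10703. Since g(x) = h(x - 22) where h(x) = x^3 - 55, and h is irreducible over Q (because 55 is not a perfect cube, so h has no rational root, and a monic cubic with no rational root is irreducible), g is also irreducible (irreducibility is preserved under the substitution x → x - 22). Hence m_α(x) = x^3 - 66x^2 + 1452x - 10703.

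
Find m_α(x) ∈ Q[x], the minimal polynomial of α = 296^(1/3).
m_α(x) = x^3 - 296

α satisfies α^3 = 296, so x^3 - 296 annihilates α. By the rational root test, a rational root p/q (in lowest terms) of x^3 - 296 would satisfy p^3 = 296 q^3, forcing q = 1 and p^3 = 296; but 296 is not a perfect cube, contradiction. A monic cubic over Q with no rational root is irreducible (any nontrivial factorization would include a linear factor). Hence x^3 - 296 is the minimal polynomial of α, and in particular [Q(α):Q] = 3.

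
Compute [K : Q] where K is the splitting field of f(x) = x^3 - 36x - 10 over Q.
[K : Q] = 6

By the rational root test, any rational root of the monic integer polynomial f(x) = x^3 - 36x - 10 must be an integer dividing the constant term -10, i.e. one of ±{1, 2, 5, 10}. Evaluating: f(1) = -45, f(-1) = 25, f(2) = -74, f(-2) = 54, f(5) = -65, f(-5) = 45, f(10) = 630, f(-10) = -650; none is 0, so f has no rational root and is therefore irreducible over Q (a cubic with no linear factor over a field is irreducible). For an irreducible cubic, the Galois group is A_3 or S_3 according as the discriminant disc(f) = -4a^3 - 27b^2 = -4·(-36)^3 - 27·(-10)^2 = 183924 is or is not a square in Q. Here disc(f) = 183924 is not a perfect square in Q, so the Galois group of f over Q is not contained in A_3 and must be all of S_3. The splitting field has degree |S_3| = 6 over Q, so [K : Q] = 6.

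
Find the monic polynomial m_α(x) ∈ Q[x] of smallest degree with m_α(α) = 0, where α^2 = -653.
m_α(x) = x^2 + 653

α satisfies α^2 + 653 = 0, so x^2 + 653 annihilates α. Since d = -653 is squarefree and ≠ 1, it is not a perfect square in Q, so x^2 + 653 has no rational root and is therefore irreducible over Q (a degree-2 polynomial over a field is irreducible iff it has no root). Hence m_α(x) = x^2 + 653.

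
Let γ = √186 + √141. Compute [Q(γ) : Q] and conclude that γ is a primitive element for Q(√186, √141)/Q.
[Q(γ) : Q] = 4 (equivalently, Q(γ) = Q(√186, √141))

Obviously Q(γ) ⊆ Q(√186, √141), and [Q(√186, √141):Q] = 4 (since 186, 141 are distinct squarefree integers > 1 with 26226 not a perfect square). To show equality we compute the minimal polynomial of γ. From γ = √186 + √141: γ^2 = 186 + 2√(26226) + 141 = 327 + 2√(26226), so γ^2 - 327 = 2√(26226); squaring, (γ^2 - 327)^2 = 4·26226, i.e. γ^4 - 654γ^2 + 106929 - 104904 = 0, i.e. γ^4 - 654γ^2 + 2025 = 0. So γ is a root of x^4 - 654x^2 + 2025. This polynomial is irreducible over Q: it has no rational root (each ±√186 ± √141 is irrational), and any factorization into two quadratics over Q would force √(26226) ∈ Q (pairing opposite roots) or √186, √141 ∈ Q (other pairings), all impossible. Hence [Q(γ):Q] = 4 = [Q(√186, √141):Q], so Q(γ) = Q(√186, √141).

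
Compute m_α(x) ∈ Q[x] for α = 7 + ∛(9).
m_α(x) = x^3 - 21x^2 + 147x - 352

Set β = α - 7 = ∛(9), so β^3 = 9. Then (α - 7)^3 - 9 = 0, i.e. α is a root of g(x) = (x - 7)^3 - 9 = x^3 - 21x^2 + 147x - 352. Since g(x) = h(x - 7) where h(x) = x^3 - 9, and h is irreducible over Q (because 9 is not a perfect cube, so h has no rational root, and a monic cubic with no rational root is irreducible), g is also irreducible (irreducibility is preserved under the substitution x → x - 7). Hence m_α(x) = x^3 - 21x^2 + 147x - 352.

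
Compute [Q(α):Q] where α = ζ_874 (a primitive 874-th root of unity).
[Q(α):Q] = 396

The minimal polynomial of ζ_874 over Q is the 874-th cyclotomic polynomial Φ_874(x), which is irreducible over Q and has degree φ(874) = 396. Hence [Q(α):Q] = φ(874) = 396.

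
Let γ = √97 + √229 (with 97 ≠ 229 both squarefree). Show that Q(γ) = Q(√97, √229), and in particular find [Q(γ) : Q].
[Q(γ) : Q] = 4 (equivalently, Q(γ) = Q(√97, √229))

Obviously Q(γ) ⊆ Q(√97, √229), and [Q(√97, √229):Q] = 4 (since 97, 229 are distinct squarefree integers > 1 with 22213 not a perfect square). To show equality we compute the minimal polynomial of γ. From γ = √97 + √229: γ^2 = 97 + 2√(22213) + 229 = 326 + 2√(22213), so γ^2 - 326 = 2√(22213); squaring, (γ^2 - 326)^2 = 4·22213, i.e. γ^4 - 652γ^2 + 106276 - 88852 = 0, i.e. γ^4 - 652γ^2 + 17424 = 0. So γ is a root of x^4 - 652x^2 + 17424. This polynomial is irreducible over Q: it has no rational root (each ±√97 ± √229 is irrational), and any factorization into two quadratics over Q would force √(22213) ∈ Q (pairing opposite roots) or √97, √229 ∈ Q (other pairings), all impossible. Hence [Q(γ):Q] = 4 = [Q(√97, √229):Q], so Q(γ) = Q(√97, √229).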